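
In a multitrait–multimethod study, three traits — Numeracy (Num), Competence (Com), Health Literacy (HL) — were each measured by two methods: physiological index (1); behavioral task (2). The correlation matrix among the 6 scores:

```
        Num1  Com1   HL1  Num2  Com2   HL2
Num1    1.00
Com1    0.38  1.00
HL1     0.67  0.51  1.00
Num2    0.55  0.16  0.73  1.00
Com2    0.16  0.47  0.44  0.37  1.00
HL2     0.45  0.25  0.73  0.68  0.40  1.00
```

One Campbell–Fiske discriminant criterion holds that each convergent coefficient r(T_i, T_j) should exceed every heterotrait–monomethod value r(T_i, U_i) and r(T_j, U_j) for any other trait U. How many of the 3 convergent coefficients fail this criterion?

Each convergent coefficient versus the relevant comparison correlations:
Num (methods 1·2): 0.55 vs {0.38, 0.37, 0.67, 0.68} → fail.
Com (methods 1·2): 0.47 vs {0.38, 0.37, 0.51, 0.40} → fail.
HL (methods 1·2): 0.73 vs {0.67, 0.68, 0.51, 0.40} → pass.
2 of 3 fail.

2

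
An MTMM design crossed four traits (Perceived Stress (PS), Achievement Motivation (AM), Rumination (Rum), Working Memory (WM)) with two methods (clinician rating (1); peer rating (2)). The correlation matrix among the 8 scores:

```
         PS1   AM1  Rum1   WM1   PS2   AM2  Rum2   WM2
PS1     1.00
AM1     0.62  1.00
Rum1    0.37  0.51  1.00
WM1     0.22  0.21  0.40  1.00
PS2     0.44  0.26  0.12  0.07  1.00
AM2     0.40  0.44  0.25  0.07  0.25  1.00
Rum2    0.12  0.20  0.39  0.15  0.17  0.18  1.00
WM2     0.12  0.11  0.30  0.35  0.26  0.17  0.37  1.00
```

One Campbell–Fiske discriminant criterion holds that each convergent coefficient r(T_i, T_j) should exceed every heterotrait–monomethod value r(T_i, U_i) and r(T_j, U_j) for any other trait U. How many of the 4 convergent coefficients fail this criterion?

Checking each validity diagonal entry against its comparison values:
PS (methods 1·2): 0.44 vs {0.62, 0.25, 0.37, 0.17, 0.22, 0.26} → fail.
AM (methods 1·2): 0.44 vs {0.62, 0.25, 0.51, 0.18, 0.21, 0.17} → fail.
Rum (methods 1·2): 0.39 vs {0.37, 0.17, 0.51, 0.18, 0.40, 0.37} → fail.
WM (methods 1·2): 0.35 vs {0.22, 0.26, 0.21, 0.17, 0.40, 0.37} → fail.
4 of 4 fail.

4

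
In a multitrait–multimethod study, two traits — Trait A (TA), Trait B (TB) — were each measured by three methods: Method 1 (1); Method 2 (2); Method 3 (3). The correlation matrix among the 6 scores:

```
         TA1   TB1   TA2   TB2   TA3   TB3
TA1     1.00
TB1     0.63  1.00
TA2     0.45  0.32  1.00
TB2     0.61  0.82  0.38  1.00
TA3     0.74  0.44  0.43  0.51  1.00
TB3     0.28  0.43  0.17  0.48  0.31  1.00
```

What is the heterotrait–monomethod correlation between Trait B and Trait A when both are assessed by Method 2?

Different traits, same method: r(TB2, TA2) = 0.38.

0.38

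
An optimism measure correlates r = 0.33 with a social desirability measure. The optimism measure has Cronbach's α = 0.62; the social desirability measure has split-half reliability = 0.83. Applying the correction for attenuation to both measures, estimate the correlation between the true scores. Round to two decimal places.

0.46

r_true = r_obs / √(r_xx · r_yy) = 0.33 / √(0.62 × 0.83) = 0.33 / √0.5146 = 0.33 / 0.7174 ≈ 0.46.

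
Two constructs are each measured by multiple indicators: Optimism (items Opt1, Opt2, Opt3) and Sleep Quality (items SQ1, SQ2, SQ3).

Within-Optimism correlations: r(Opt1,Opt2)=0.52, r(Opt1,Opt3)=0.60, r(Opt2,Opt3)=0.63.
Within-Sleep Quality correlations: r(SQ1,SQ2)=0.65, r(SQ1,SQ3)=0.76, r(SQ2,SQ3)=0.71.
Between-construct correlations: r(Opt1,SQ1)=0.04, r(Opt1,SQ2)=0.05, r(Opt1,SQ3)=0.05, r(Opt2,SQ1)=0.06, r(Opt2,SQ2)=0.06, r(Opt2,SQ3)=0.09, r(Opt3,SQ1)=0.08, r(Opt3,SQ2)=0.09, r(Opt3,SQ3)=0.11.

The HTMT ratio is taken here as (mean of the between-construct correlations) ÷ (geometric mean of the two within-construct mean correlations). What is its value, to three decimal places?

0.109

Mean between = 0.63/9 = 0.0700.
Mean within-Opt = 1.75/3 = 0.5833; mean within-SQ = 2.12/3 = 0.7067.
Geometric mean = √(0.5833 × 0.7067) = 0.6420.
HTMT = 0.0700 / 0.6420 = 0.109.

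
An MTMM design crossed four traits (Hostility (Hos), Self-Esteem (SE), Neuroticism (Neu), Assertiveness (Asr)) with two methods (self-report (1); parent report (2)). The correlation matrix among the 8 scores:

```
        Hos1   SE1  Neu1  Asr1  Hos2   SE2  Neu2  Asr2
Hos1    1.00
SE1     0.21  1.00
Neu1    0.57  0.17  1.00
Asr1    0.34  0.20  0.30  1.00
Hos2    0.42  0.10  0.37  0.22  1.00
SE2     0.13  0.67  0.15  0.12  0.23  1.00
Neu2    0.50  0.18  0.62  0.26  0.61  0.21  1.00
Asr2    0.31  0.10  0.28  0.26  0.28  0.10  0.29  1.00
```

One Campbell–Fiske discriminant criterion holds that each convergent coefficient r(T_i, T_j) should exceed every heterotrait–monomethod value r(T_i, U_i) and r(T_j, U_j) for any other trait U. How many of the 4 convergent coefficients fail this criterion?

Convergent coefficients and their comparison sets:
Hos (methods 1·2): 0.42 vs {0.21, 0.23, 0.57, 0.61, 0.34, 0.28} → fail.
SE (methods 1·2): 0.67 vs {0.21, 0.23, 0.17, 0.21, 0.20, 0.10} → pass.
Neu (methods 1·2): 0.62 vs {0.57, 0.61, 0.17, 0.21, 0.30, 0.29} → pass.
Asr (methods 1·2): 0.26 vs {0.34, 0.28, 0.20, 0.10, 0.30, 0.29} → fail.
2 of 4 fail.

2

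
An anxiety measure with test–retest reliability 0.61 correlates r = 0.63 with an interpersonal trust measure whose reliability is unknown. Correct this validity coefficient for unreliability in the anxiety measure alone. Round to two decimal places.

Single correction: r_c = r_obs / √r_xx = 0.63 / √0.61 = 0.63 / 0.7810 ≈ 0.81.

0.81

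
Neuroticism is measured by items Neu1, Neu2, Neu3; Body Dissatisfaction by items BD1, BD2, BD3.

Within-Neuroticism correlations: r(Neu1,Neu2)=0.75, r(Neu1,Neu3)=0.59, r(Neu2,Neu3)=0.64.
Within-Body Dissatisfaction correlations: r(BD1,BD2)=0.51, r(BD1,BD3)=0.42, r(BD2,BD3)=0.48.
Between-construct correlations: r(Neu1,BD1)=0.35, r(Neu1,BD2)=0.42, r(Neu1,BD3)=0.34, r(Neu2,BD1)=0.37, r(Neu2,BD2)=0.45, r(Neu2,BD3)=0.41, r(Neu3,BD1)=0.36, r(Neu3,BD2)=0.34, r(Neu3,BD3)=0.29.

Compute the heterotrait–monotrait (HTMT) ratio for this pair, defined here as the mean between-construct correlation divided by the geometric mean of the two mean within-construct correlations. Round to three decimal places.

Mean heterotrait r = 3.33/9 = 0.3700.
Mean within-Neu = 1.98/3 = 0.6600; mean within-BD = 1.41/3 = 0.4700.
Geometric mean = √(0.6600 × 0.4700) = 0.5570.
HTMT = 0.3700 / 0.5570 = 0.664.

0.664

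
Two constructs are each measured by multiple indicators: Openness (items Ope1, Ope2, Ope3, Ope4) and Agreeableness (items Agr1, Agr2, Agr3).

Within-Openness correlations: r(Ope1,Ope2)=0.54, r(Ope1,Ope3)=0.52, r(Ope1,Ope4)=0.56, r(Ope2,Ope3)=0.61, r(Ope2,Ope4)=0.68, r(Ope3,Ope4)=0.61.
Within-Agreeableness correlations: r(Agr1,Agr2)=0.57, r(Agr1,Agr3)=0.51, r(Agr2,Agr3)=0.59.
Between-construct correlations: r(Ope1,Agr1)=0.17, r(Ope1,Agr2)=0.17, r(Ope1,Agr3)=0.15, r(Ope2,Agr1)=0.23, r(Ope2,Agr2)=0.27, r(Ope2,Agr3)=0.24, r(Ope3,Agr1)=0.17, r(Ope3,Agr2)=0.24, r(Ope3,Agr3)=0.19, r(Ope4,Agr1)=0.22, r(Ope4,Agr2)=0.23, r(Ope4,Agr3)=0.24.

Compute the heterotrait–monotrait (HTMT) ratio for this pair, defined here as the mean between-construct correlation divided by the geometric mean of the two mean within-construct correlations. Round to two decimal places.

0.37

Mean heterotrait r = 2.52/12 = 0.2100.
Mean within-Ope = 3.52/6 = 0.5867; mean within-Agr = 1.67/3 = 0.5567.
Geometric mean = √(0.5867 × 0.5567) = 0.5715.
HTMT = 0.2100 / 0.5715 = 0.37.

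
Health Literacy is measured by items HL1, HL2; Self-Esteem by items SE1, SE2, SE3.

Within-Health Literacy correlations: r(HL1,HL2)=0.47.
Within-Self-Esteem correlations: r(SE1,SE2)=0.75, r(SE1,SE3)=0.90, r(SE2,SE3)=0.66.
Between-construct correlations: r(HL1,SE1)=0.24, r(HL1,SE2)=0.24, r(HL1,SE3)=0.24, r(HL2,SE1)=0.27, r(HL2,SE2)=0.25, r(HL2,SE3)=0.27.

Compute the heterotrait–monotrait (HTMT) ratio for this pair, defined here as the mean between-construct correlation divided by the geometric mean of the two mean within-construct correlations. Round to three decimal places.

0.418

Mean between = 1.51/6 = 0.2517.
Mean within-HL = 0.47/1 = 0.4700; mean within-SE = 2.31/3 = 0.7700.
Geometric mean = √(0.4700 × 0.7700) = 0.6016.
HTMT = 0.2517 / 0.6016 = 0.418.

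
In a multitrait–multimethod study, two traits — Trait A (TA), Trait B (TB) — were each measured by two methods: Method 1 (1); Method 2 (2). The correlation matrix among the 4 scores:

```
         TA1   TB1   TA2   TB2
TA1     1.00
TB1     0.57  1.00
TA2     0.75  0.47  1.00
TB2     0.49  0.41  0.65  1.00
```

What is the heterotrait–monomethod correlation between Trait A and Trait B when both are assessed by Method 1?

0.57

Different traits, same method: r(TA1, TB1) = 0.57.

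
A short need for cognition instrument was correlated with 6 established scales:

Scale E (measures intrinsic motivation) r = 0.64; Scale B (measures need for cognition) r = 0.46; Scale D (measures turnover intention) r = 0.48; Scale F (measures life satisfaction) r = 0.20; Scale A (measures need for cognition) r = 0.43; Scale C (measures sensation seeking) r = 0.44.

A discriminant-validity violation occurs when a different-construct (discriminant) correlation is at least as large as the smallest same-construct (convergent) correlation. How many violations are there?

3

Convergent (same construct = need for cognition): Scale B, Scale A.
Smallest convergent = 0.43. Discriminant values: 0.64, 0.48, 0.20, 0.44; count ≥ 0.43 → 3.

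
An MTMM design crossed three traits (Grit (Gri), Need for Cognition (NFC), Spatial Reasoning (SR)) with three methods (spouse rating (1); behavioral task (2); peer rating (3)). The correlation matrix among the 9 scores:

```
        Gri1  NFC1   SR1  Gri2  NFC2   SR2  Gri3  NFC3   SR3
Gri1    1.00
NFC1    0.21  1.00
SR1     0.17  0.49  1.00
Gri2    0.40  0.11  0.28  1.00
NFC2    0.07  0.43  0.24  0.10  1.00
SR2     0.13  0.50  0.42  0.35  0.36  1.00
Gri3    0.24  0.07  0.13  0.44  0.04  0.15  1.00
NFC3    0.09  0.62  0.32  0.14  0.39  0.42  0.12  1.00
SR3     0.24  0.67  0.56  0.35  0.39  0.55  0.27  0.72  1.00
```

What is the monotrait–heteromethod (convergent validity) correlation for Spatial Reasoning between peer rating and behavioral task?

Same trait (SR), different methods: r(SR3, SR2) = 0.55.

0.55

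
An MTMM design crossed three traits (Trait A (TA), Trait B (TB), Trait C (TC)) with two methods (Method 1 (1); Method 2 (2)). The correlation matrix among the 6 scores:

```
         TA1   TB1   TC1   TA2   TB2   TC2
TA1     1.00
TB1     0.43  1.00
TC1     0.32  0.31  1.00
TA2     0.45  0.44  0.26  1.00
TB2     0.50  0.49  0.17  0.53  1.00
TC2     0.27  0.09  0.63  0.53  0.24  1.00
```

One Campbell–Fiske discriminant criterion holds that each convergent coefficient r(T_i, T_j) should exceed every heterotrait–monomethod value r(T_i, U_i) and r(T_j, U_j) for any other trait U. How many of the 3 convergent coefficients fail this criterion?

Each convergent coefficient versus the relevant comparison correlations:
TA (methods 1·2): 0.45 vs {0.43, 0.53, 0.32, 0.53} → fail.
TB (methods 1·2): 0.49 vs {0.43, 0.53, 0.31, 0.24} → fail.
TC (methods 1·2): 0.63 vs {0.32, 0.53, 0.31, 0.24} → pass.
2 of 3 fail.

2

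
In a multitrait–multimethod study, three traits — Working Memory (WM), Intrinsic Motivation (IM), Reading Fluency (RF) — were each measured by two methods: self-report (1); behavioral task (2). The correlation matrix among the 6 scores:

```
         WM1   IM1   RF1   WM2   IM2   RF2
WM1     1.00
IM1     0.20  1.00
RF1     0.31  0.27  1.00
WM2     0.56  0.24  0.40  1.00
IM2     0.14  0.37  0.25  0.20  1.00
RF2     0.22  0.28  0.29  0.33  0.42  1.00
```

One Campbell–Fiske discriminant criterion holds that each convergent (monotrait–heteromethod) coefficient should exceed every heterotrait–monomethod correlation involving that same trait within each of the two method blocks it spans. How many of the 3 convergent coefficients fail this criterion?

2

Convergent coefficients and their comparison sets:
WM (methods 1·2): 0.56 vs {0.20, 0.20, 0.31, 0.33} → pass.
IM (methods 1·2): 0.37 vs {0.20, 0.20, 0.27, 0.42} → fail.
RF (methods 1·2): 0.29 vs {0.31, 0.33, 0.27, 0.42} → fail.
2 of 3 fail.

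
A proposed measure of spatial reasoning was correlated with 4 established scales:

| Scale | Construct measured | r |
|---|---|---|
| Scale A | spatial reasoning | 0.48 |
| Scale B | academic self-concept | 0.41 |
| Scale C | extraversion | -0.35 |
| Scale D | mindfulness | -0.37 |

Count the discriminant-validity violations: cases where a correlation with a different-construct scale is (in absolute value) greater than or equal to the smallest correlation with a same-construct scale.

0

Convergent (same construct = spatial reasoning): Scale A.
Smallest convergent = 0.48. Discriminant |r|: 0.41, 0.35, 0.37; count ≥ 0.48 → 0.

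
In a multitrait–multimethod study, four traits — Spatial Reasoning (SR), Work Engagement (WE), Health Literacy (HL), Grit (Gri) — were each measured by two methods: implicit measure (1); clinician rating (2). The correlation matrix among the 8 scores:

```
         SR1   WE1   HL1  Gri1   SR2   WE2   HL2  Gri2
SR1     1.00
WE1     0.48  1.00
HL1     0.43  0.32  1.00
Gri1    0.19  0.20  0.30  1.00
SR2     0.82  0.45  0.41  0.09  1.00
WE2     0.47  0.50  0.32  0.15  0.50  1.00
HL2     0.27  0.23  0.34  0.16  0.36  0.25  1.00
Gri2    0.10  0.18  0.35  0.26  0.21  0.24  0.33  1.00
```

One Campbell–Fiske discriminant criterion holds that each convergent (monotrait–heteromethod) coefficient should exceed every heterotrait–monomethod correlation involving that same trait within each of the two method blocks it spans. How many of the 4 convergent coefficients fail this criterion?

Each convergent coefficient versus the relevant comparison correlations:
SR (methods 1·2): 0.82 vs {0.48, 0.50, 0.43, 0.36, 0.19, 0.21} → pass.
WE (methods 1·2): 0.50 vs {0.48, 0.50, 0.32, 0.25, 0.20, 0.24} → fail.
HL (methods 1·2): 0.34 vs {0.43, 0.36, 0.32, 0.25, 0.30, 0.33} → fail.
Gri (methods 1·2): 0.26 vs {0.19, 0.21, 0.20, 0.24, 0.30, 0.33} → fail.
3 of 4 fail.

3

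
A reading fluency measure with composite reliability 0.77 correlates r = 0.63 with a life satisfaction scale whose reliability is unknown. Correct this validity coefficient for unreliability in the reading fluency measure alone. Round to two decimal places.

0.72

Single correction: r_c = r_obs / √r_xx = 0.63 / √0.77 = 0.63 / 0.8775 ≈ 0.72.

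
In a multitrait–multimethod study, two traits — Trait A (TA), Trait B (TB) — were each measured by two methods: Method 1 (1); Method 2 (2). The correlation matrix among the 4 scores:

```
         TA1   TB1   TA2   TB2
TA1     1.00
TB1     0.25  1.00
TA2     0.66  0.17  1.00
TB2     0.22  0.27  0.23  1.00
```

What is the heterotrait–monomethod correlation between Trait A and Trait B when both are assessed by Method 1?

0.25

Different traits, same method: r(TA1, TB1) = 0.25.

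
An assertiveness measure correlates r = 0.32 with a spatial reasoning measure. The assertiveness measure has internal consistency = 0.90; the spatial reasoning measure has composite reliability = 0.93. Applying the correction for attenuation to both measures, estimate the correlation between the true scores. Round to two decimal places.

0.35

r_true = r_obs / √(r_xx · r_yy) = 0.32 / √(0.90 × 0.93) = 0.32 / √0.8370 = 0.32 / 0.9149 ≈ 0.35.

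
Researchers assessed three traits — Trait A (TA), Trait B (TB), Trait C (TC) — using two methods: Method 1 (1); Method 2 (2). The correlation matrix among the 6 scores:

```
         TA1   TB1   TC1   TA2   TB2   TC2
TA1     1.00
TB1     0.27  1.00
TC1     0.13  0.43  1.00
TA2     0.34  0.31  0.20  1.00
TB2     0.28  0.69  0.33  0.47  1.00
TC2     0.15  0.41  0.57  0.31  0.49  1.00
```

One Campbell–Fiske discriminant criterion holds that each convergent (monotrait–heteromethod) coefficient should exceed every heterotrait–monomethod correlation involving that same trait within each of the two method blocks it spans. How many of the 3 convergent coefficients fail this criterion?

1

Checking each validity diagonal entry against its comparison values:
TA (methods 1·2): 0.34 vs {0.27, 0.47, 0.13, 0.31} → fail.
TB (methods 1·2): 0.69 vs {0.27, 0.47, 0.43, 0.49} → pass.
TC (methods 1·2): 0.57 vs {0.13, 0.31, 0.43, 0.49} → pass.
1 of 3 fail.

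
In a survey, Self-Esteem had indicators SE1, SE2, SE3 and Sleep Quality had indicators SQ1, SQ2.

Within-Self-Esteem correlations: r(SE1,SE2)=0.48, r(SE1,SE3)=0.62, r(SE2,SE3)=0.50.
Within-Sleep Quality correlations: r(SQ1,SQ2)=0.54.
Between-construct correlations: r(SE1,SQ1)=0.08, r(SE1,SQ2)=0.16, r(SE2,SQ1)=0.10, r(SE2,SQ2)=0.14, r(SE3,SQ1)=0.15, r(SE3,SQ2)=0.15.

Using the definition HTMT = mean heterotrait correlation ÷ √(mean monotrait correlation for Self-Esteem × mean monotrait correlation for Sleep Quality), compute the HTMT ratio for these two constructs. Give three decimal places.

0.242

Between-construct mean = 0.78/6 = 0.1300.
Mean within-SE = 1.60/3 = 0.5333; mean within-SQ = 0.54/1 = 0.5400.
Geometric mean = √(0.5333 × 0.5400) = 0.5366.
HTMT = 0.1300 / 0.5366 = 0.242.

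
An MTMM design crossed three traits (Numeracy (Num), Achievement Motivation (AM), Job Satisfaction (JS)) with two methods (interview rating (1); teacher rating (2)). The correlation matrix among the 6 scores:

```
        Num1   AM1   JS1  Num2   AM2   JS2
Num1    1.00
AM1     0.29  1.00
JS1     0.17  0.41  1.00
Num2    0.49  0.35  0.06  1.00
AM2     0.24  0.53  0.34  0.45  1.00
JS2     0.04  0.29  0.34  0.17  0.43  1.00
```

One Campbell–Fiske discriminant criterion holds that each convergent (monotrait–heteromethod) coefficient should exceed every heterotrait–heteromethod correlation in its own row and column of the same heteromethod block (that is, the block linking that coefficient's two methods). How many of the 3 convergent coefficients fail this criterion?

Checking each validity diagonal entry against its comparison values:
Num (methods 1·2): 0.49 vs {0.24, 0.35, 0.04, 0.06} → pass.
AM (methods 1·2): 0.53 vs {0.35, 0.24, 0.29, 0.34} → pass.
JS (methods 1·2): 0.34 vs {0.06, 0.04, 0.34, 0.29} → fail.
1 of 3 fail.

1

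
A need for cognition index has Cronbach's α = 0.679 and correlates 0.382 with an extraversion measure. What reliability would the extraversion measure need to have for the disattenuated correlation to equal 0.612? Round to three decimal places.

r_true = r_obs / √(r_xx · r_yy) ⇒ 0.612 = 0.382 / √(0.679 · r_yy).
√(0.679 · r_yy) = 0.382 / 0.612 = 0.6242; 0.679 · r_yy = 0.3896; r_yy = 0.3896 / 0.679 ≈ 0.574.

0.574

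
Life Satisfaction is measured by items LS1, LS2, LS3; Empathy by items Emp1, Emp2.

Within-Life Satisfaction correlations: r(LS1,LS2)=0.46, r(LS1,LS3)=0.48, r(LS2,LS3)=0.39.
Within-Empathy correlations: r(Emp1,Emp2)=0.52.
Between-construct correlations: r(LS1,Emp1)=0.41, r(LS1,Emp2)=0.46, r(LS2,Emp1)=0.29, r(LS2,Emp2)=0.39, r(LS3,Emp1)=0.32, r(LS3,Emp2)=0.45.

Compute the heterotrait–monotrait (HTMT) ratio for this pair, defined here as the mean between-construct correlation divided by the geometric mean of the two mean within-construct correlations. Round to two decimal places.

0.81

Mean heterotrait r = 2.32/6 = 0.3867.
Mean within-LS = 1.33/3 = 0.4433; mean within-Emp = 0.52/1 = 0.5200.
Geometric mean = √(0.4433 × 0.5200) = 0.4801.
HTMT = 0.3867 / 0.4801 = 0.81.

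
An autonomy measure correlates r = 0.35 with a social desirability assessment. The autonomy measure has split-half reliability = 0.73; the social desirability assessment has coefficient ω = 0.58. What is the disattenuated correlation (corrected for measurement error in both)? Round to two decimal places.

r_true = r_obs / √(r_xx · r_yy) = 0.35 / √(0.73 × 0.58) = 0.35 / √0.4234 = 0.35 / 0.6507 ≈ 0.54.

0.54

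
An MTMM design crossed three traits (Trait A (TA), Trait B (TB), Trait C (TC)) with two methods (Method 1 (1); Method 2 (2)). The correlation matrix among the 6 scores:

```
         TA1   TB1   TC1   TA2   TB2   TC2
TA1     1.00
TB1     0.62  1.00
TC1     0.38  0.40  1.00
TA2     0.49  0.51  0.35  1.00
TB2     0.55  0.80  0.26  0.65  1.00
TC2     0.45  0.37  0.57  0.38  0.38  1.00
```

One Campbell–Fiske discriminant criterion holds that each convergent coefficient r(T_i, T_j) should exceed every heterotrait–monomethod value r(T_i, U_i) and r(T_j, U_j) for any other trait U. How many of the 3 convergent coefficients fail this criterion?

1

Checking each validity diagonal entry against its comparison values:
TA (methods 1·2): 0.49 vs {0.62, 0.65, 0.38, 0.38} → fail.
TB (methods 1·2): 0.80 vs {0.62, 0.65, 0.40, 0.38} → pass.
TC (methods 1·2): 0.57 vs {0.38, 0.38, 0.40, 0.38} → pass.
1 of 3 fail.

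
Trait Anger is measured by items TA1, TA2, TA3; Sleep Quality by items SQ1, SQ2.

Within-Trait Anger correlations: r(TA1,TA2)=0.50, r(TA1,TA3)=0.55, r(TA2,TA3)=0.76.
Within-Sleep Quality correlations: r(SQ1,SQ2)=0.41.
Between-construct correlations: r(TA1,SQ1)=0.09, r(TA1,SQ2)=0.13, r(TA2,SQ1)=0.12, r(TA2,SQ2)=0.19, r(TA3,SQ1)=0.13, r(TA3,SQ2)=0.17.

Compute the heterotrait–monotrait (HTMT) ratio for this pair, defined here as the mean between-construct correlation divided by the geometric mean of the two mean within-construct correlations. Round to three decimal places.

Between-construct mean = 0.83/6 = 0.1383.
Mean within-TA = 1.81/3 = 0.6033; mean within-SQ = 0.41/1 = 0.4100.
Geometric mean = √(0.6033 × 0.4100) = 0.4973.
HTMT = 0.1383 / 0.4973 = 0.278.

0.278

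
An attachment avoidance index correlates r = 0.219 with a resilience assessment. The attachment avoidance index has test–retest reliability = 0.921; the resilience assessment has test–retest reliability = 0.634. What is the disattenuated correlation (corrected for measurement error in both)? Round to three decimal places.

0.287

r_true = r_obs / √(r_xx · r_yy) = 0.219 / √(0.921 × 0.634) = 0.219 / √0.583914 = 0.219 / 0.7641 ≈ 0.287.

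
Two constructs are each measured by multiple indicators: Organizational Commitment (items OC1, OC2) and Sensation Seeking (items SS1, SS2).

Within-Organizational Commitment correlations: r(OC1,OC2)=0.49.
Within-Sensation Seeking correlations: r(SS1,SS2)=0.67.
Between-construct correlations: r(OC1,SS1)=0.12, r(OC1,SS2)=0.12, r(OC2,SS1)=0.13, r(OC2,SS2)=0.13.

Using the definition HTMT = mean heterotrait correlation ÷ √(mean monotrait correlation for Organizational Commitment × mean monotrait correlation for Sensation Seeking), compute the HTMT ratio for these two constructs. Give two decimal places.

Between-construct mean = 0.50/4 = 0.1250.
Mean within-OC = 0.49/1 = 0.4900; mean within-SS = 0.67/1 = 0.6700.
Geometric mean = √(0.4900 × 0.6700) = 0.5730.
HTMT = 0.1250 / 0.5730 = 0.22.

0.22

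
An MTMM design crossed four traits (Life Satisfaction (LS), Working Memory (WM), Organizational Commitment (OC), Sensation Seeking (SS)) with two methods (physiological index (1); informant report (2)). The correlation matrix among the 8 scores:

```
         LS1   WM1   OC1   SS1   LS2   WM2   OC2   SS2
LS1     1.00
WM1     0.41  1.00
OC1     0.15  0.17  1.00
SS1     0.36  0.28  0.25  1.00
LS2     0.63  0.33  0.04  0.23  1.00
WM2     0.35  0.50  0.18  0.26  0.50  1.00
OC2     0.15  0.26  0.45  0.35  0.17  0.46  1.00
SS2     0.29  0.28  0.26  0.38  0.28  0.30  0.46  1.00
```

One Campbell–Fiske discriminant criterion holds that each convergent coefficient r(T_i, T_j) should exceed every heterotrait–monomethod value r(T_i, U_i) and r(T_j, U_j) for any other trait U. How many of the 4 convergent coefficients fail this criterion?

Convergent coefficients and their comparison sets:
LS (methods 1·2): 0.63 vs {0.41, 0.50, 0.15, 0.17, 0.36, 0.28} → pass.
WM (methods 1·2): 0.50 vs {0.41, 0.50, 0.17, 0.46, 0.28, 0.30} → fail.
OC (methods 1·2): 0.45 vs {0.15, 0.17, 0.17, 0.46, 0.25, 0.46} → fail.
SS (methods 1·2): 0.38 vs {0.36, 0.28, 0.28, 0.30, 0.25, 0.46} → fail.
3 of 4 fail.

3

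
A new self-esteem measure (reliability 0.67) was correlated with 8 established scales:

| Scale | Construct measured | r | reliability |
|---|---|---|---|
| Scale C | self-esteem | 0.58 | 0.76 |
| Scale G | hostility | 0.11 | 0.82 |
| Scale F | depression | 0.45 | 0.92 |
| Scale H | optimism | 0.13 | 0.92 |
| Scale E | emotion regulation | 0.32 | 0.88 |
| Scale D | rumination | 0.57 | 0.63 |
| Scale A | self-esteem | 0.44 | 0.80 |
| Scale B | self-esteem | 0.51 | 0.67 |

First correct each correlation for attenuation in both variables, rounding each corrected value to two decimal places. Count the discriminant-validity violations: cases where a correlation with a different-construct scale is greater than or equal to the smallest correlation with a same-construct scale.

1

Disattenuated r (r / √(r_scale · r_new)):
  Scale C (conv): 0.58 / √(0.76·0.67) = 0.81
  Scale G (disc): 0.11 / √(0.82·0.67) = 0.15
  Scale F (disc): 0.45 / √(0.92·0.67) = 0.57
  Scale H (disc): 0.13 / √(0.92·0.67) = 0.17
  Scale E (disc): 0.32 / √(0.88·0.67) = 0.42
  Scale D (disc): 0.57 / √(0.63·0.67) = 0.88
  Scale A (conv): 0.44 / √(0.80·0.67) = 0.60
  Scale B (conv): 0.51 / √(0.67·0.67) = 0.76
Smallest convergent = 0.60. Discriminant values: 0.15, 0.57, 0.17, 0.42, 0.88; count ≥ 0.60 → 1.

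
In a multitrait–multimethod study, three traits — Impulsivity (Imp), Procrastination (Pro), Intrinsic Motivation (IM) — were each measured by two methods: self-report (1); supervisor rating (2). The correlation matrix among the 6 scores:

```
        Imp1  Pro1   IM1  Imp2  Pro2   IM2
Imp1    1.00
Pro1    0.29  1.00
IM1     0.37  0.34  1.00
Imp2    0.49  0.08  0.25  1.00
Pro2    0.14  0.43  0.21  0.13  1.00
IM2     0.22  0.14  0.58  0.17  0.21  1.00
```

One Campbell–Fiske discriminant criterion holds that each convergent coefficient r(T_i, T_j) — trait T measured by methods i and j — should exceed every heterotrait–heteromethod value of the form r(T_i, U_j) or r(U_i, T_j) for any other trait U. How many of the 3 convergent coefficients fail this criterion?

Checking each validity diagonal entry against its comparison values:
Imp (methods 1·2): 0.49 vs {0.14, 0.08, 0.22, 0.25} → pass.
Pro (methods 1·2): 0.43 vs {0.08, 0.14, 0.14, 0.21} → pass.
IM (methods 1·2): 0.58 vs {0.25, 0.22, 0.21, 0.14} → pass.
0 of 3 fail.

0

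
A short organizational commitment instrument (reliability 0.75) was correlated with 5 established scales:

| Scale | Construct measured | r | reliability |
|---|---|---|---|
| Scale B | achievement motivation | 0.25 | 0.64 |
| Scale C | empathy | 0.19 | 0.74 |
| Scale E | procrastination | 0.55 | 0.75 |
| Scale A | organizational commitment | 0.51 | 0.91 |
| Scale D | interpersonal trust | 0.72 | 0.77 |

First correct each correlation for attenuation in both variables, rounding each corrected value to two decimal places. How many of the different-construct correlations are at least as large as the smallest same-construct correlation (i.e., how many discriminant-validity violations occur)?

2

Disattenuated r (r / √(r_scale · r_new)):
  Scale B (disc): 0.25 / √(0.64·0.75) = 0.36
  Scale C (disc): 0.19 / √(0.74·0.75) = 0.26
  Scale E (disc): 0.55 / √(0.75·0.75) = 0.73
  Scale A (conv): 0.51 / √(0.91·0.75) = 0.62
  Scale D (disc): 0.72 / √(0.77·0.75) = 0.95
Smallest convergent = 0.62. Discriminant values: 0.36, 0.26, 0.73, 0.95; count ≥ 0.62 → 2.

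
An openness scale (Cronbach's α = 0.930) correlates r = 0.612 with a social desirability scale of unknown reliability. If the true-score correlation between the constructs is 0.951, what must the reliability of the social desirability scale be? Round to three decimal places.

r_true = r_obs / √(r_xx · r_yy) ⇒ 0.951 = 0.612 / √(0.930 · r_yy).
√(0.930 · r_yy) = 0.612 / 0.951 = 0.6435; 0.930 · r_yy = 0.4141; r_yy = 0.4141 / 0.930 ≈ 0.445.

0.445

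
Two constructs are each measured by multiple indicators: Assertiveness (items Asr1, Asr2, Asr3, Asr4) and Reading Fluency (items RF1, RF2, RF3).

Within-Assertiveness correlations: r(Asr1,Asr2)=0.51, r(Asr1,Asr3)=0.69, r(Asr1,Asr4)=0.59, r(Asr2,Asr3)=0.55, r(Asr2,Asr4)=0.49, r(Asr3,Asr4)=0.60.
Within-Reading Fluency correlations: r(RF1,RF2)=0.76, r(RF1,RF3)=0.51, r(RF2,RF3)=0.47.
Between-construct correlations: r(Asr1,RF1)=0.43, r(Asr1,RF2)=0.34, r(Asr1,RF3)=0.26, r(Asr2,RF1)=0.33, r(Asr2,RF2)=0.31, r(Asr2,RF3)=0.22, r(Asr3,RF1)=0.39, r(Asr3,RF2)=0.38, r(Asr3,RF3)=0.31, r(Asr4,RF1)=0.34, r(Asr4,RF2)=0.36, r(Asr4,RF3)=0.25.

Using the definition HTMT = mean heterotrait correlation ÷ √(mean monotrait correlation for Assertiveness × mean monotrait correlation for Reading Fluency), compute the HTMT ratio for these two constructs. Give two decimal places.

Between-construct mean = 3.92/12 = 0.3267.
Mean within-Asr = 3.43/6 = 0.5717; mean within-RF = 1.74/3 = 0.5800.
Geometric mean = √(0.5717 × 0.5800) = 0.5758.
HTMT = 0.3267 / 0.5758 = 0.57.

0.57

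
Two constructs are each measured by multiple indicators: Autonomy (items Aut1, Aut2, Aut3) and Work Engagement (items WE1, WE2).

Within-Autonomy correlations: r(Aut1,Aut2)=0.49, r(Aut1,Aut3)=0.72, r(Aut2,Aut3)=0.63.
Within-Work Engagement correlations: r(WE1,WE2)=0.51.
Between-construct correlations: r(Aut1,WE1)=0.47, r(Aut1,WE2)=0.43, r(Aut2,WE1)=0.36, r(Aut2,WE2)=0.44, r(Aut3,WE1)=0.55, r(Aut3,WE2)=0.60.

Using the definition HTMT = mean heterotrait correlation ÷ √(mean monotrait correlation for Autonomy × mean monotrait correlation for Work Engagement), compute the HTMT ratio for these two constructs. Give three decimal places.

Between-construct mean = 2.85/6 = 0.4750.
Mean within-Aut = 1.84/3 = 0.6133; mean within-WE = 0.51/1 = 0.5100.
Geometric mean = √(0.6133 × 0.5100) = 0.5593.
HTMT = 0.4750 / 0.5593 = 0.849.

0.849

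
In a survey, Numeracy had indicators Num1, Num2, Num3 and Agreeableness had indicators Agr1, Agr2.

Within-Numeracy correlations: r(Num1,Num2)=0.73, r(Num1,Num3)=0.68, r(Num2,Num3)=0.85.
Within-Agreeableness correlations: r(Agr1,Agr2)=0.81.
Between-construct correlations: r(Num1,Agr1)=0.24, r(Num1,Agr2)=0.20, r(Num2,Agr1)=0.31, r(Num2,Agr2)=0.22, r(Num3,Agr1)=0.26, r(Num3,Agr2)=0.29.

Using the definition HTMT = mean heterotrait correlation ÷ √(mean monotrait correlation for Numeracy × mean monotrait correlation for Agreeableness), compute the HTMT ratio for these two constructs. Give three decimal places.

0.324

Mean heterotrait r = 1.52/6 = 0.2533.
Mean within-Num = 2.26/3 = 0.7533; mean within-Agr = 0.81/1 = 0.8100.
Geometric mean = √(0.7533 × 0.8100) = 0.7811.
HTMT = 0.2533 / 0.7811 = 0.324.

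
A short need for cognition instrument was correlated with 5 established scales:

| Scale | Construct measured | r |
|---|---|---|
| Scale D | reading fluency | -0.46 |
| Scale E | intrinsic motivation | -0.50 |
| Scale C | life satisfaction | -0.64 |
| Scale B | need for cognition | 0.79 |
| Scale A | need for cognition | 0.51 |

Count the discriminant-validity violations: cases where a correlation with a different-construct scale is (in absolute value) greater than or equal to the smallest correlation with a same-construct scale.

1

Convergent (same construct = need for cognition): Scale B, Scale A.
Smallest convergent = 0.51. Discriminant |r|: 0.46, 0.50, 0.64; count ≥ 0.51 → 1.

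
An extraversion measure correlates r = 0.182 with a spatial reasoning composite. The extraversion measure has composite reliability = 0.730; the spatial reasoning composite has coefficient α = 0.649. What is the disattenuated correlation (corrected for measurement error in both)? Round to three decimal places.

0.264

r_true = r_obs / √(r_xx · r_yy) = 0.182 / √(0.730 × 0.649) = 0.182 / √0.473770 = 0.182 / 0.6883 ≈ 0.264.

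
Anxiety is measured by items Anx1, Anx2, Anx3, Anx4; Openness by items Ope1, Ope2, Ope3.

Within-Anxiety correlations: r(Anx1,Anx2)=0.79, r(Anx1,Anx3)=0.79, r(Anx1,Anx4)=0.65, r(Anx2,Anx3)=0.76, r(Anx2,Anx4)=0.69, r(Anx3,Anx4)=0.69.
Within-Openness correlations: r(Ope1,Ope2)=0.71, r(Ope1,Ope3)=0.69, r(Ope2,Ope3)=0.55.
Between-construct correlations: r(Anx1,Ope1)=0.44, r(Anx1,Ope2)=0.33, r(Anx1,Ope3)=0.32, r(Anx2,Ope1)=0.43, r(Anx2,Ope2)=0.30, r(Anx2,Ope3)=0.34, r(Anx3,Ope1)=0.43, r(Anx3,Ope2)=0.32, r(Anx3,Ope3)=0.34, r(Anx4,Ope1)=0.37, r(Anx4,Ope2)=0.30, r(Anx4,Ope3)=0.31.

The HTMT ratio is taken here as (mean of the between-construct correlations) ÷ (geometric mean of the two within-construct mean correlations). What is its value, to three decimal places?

0.512

Mean heterotrait r = 4.23/12 = 0.3525.
Mean within-Anx = 4.37/6 = 0.7283; mean within-Ope = 1.95/3 = 0.6500.
Geometric mean = √(0.7283 × 0.6500) = 0.6880.
HTMT = 0.3525 / 0.6880 = 0.512.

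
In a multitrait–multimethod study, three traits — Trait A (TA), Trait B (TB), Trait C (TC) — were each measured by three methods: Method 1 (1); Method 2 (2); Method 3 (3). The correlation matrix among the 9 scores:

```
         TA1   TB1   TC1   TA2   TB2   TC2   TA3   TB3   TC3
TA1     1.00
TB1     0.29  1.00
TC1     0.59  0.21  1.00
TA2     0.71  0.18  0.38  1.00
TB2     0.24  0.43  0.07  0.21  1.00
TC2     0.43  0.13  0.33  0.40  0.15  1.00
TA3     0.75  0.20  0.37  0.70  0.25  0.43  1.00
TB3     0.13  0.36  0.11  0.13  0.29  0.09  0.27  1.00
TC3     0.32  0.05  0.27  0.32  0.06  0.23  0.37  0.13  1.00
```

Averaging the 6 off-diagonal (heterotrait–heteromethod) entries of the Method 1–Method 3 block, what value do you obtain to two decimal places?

HTHM values (method 1 × method 3): 0.13, 0.32, 0.20, 0.05, 0.37, 0.11; mean = 1.18/6 = 0.20.

0.20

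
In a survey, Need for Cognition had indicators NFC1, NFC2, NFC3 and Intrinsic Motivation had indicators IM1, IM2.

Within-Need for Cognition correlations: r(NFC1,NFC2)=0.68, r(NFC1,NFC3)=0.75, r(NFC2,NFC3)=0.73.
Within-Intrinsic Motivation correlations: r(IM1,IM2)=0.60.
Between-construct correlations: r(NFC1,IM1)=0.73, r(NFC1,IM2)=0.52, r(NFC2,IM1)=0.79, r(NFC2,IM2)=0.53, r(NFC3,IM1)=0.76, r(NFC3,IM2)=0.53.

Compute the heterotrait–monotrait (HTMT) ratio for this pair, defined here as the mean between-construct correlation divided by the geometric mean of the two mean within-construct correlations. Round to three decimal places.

Mean heterotrait r = 3.86/6 = 0.6433.
Mean within-NFC = 2.16/3 = 0.7200; mean within-IM = 0.60/1 = 0.6000.
Geometric mean = √(0.7200 × 0.6000) = 0.6573.
HTMT = 0.6433 / 0.6573 = 0.979.

0.979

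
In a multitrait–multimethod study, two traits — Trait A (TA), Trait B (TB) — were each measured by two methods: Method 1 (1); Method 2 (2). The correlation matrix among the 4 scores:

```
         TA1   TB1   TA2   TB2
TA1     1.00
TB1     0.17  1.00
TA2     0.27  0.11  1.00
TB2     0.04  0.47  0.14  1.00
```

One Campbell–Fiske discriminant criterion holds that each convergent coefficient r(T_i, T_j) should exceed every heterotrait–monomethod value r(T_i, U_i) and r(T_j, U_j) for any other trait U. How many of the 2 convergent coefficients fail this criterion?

0

Checking each validity diagonal entry against its comparison values:
TA (methods 1·2): 0.27 vs {0.17, 0.14} → pass.
TB (methods 1·2): 0.47 vs {0.17, 0.14} → pass.
0 of 2 fail.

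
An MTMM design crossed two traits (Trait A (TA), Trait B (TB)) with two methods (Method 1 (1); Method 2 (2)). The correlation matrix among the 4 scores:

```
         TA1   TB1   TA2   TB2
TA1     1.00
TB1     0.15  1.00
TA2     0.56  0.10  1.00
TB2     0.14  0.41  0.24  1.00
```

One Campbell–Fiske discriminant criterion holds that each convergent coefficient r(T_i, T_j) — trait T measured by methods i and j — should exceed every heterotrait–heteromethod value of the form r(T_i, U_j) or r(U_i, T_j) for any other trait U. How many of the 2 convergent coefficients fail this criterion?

0

Convergent coefficients and their comparison sets:
TA (methods 1·2): 0.56 vs {0.14, 0.10} → pass.
TB (methods 1·2): 0.41 vs {0.10, 0.14} → pass.
0 of 2 fail.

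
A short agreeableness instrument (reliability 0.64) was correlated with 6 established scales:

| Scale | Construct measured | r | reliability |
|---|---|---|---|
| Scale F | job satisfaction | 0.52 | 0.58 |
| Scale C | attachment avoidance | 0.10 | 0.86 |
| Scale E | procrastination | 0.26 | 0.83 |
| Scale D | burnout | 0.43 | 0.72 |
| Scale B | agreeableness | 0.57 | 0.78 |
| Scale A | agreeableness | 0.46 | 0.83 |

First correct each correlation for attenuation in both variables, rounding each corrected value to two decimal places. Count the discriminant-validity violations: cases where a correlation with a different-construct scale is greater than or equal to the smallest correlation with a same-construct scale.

Disattenuated r (r / √(r_scale · r_new)):
  Scale F (disc): 0.52 / √(0.58·0.64) = 0.85
  Scale C (disc): 0.10 / √(0.86·0.64) = 0.13
  Scale E (disc): 0.26 / √(0.83·0.64) = 0.36
  Scale D (disc): 0.43 / √(0.72·0.64) = 0.63
  Scale B (conv): 0.57 / √(0.78·0.64) = 0.81
  Scale A (conv): 0.46 / √(0.83·0.64) = 0.63
Smallest convergent = 0.63. Discriminant values: 0.85, 0.13, 0.36, 0.63; count ≥ 0.63 → 2.

2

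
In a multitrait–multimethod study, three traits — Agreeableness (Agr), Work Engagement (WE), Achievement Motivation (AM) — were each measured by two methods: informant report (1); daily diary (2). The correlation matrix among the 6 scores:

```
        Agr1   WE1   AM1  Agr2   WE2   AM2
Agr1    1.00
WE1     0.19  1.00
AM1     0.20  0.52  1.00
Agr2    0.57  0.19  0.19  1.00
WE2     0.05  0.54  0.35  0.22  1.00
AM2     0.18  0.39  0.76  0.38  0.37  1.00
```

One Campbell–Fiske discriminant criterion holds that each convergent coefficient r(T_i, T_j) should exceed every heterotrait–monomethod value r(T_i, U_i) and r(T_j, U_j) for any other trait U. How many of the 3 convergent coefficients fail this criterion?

0

Each convergent coefficient versus the relevant comparison correlations:
Agr (methods 1·2): 0.57 vs {0.19, 0.22, 0.20, 0.38} → pass.
WE (methods 1·2): 0.54 vs {0.19, 0.22, 0.52, 0.37} → pass.
AM (methods 1·2): 0.76 vs {0.20, 0.38, 0.52, 0.37} → pass.
0 of 3 fail.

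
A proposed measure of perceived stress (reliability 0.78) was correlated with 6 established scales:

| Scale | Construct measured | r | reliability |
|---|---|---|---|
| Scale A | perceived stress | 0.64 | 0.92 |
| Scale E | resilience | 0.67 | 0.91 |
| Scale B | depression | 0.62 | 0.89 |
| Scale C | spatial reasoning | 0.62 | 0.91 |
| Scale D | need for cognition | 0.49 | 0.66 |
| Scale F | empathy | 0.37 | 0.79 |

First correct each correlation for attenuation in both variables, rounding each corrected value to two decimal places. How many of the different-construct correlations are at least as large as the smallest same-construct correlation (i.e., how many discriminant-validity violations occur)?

Disattenuated r (r / √(r_scale · r_new)):
  Scale A (conv): 0.64 / √(0.92·0.78) = 0.76
  Scale E (disc): 0.67 / √(0.91·0.78) = 0.80
  Scale B (disc): 0.62 / √(0.89·0.78) = 0.74
  Scale C (disc): 0.62 / √(0.91·0.78) = 0.74
  Scale D (disc): 0.49 / √(0.66·0.78) = 0.68
  Scale F (disc): 0.37 / √(0.79·0.78) = 0.47
Smallest convergent = 0.76. Discriminant values: 0.80, 0.74, 0.74, 0.68, 0.47; count ≥ 0.76 → 1.

1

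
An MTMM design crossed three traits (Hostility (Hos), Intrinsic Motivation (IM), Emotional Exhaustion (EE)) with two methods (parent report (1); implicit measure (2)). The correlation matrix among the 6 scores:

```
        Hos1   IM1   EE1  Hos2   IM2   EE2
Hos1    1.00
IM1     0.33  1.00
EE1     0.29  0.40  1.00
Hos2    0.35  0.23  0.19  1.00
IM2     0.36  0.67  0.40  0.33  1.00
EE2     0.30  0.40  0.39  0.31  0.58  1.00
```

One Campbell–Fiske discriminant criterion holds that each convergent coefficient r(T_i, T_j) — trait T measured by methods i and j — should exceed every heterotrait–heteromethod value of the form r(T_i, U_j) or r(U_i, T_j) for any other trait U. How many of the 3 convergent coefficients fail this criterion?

2

Checking each validity diagonal entry against its comparison values:
Hos (methods 1·2): 0.35 vs {0.36, 0.23, 0.30, 0.19} → fail.
IM (methods 1·2): 0.67 vs {0.23, 0.36, 0.40, 0.40} → pass.
EE (methods 1·2): 0.39 vs {0.19, 0.30, 0.40, 0.40} → fail.
2 of 3 fail.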